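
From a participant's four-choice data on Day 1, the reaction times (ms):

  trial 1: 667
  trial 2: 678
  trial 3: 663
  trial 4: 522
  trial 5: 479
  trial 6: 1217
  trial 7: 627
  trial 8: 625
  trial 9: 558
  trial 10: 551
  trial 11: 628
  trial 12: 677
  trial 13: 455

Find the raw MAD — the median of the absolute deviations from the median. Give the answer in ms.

51 ms

Sorted: 455, 479, 522, 551, 558, 625, 627, 628, 663, 667, 677, 678, 1217 → median = 627
|x − 627|: 40, 51, 36, 105, 148, 590, 0, 2, 69, 76, 1, 50, 172
Sorted deviations: 0, 1, 2, 36, 40, 50, 51, 69, 76, 105, 148, 172, 590 → MAD = 51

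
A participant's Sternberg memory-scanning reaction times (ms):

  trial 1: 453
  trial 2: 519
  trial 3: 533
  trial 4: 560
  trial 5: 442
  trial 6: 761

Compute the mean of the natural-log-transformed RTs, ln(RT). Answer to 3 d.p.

ln(RT): 6.1159, 6.2519, 6.2785, 6.3279, 6.0913, 6.6346
Σ ln(RT) = 37.7002
Mean = 37.7002/6 = 6.28337

6.283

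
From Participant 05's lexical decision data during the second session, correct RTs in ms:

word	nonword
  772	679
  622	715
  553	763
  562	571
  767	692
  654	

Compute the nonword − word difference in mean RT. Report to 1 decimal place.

M(word) = 3930/6 = 655.000
M(nonword) = 3420/5 = 684.000
Difference = 684.000 − 655.000 = 29.000 ms

29.0 ms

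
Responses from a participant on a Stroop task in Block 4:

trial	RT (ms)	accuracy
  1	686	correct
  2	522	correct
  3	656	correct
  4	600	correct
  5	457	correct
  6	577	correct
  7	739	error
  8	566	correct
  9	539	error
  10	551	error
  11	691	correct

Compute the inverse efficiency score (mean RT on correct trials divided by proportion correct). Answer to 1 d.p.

817.3 ms

Correct trials (n=8): 686, 522, 656, 600, 457, 577, 566, 691
Mean correct RT = 4755/8 = 594.3750 ms
Proportion correct = 8/11
IES = 594.3750 / (8/11) = 817.266 ms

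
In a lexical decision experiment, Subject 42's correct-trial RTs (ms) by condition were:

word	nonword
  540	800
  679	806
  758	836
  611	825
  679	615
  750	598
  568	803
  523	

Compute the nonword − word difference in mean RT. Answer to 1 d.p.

116.2 ms

M(word) = 5108/8 = 638.500
M(nonword) = 5283/7 = 754.714
Difference = 754.714 − 638.500 = 116.214 ms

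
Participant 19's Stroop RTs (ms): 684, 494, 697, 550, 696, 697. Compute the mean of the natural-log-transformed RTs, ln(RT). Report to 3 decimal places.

ln(RT): 6.5280, 6.2025, 6.5468, 6.3099, 6.5453, 6.5468
Σ ln(RT) = 38.6793
Mean = 38.6793/6 = 6.44656

6.447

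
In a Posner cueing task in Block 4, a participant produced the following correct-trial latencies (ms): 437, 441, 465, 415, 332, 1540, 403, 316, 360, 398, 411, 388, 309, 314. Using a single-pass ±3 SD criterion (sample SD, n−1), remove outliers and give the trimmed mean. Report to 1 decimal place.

n = 14, ΣRT = 6529, M = 466.357
Σ(x−M)² = 1274689.21; s = √(1274689.21/13) = 313.134
Cutoffs: 466.357 ± 3·313.134 → [-473.0, 1405.8]
Outside: 1540 → excluded.
Retained (n=13): Σ = 4989, mean = 4989/13 = 383.769

383.8 ms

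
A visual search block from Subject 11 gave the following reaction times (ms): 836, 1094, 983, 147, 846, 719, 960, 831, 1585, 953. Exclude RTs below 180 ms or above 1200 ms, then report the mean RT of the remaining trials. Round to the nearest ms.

Excluded: 147, 1585
Retained (n=8): Σ = 7222
Mean = 7222/8 = 902.7500

903 ms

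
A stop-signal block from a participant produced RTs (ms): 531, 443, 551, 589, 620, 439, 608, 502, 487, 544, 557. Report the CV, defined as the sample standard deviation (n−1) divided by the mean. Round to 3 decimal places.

n = 11, Σ = 5871, M = 533.7273
Σ(x−M)² = 37362.182; s = √(37362.182/10) = 61.1246
CV = 61.1246 / 533.7273 = 0.11452

0.115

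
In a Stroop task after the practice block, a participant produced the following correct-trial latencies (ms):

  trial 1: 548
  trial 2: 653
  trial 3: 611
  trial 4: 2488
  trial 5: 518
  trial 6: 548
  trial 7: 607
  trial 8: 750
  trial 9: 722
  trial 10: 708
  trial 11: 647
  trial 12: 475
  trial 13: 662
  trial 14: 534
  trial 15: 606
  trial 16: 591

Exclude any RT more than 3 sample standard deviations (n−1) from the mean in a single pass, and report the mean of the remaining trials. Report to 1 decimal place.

n = 16, ΣRT = 11668, M = 729.250
Σ(x−M)² = 3387565.00; s = √(3387565.00/15) = 475.224
Cutoffs: 729.250 ± 3·475.224 → [-696.4, 2154.9]
Outside: 2488 → excluded.
Retained (n=15): Σ = 9180, mean = 9180/15 = 612.000

612.0 ms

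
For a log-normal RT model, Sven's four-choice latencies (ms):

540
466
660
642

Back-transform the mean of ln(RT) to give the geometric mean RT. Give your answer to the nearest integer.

ln(RT): 6.2916, 6.1442, 6.4922, 6.4646
Mean ln(RT) = 25.3926/4 = 6.34815
Geometric mean = exp(6.34815) = 571.43 ms

571 ms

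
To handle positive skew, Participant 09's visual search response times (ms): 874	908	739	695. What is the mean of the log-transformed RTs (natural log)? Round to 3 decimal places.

ln(RT): 6.7731, 6.8112, 6.6053, 6.5439
Σ ln(RT) = 26.7335
Mean = 26.7335/4 = 6.68338

6.683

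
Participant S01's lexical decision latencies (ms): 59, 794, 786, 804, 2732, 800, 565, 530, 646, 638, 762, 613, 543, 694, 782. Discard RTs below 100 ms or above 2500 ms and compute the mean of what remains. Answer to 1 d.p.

Excluded: 59, 2732
Retained (n=13): Σ = 8957
Mean = 8957/13 = 689.0000

689.0 ms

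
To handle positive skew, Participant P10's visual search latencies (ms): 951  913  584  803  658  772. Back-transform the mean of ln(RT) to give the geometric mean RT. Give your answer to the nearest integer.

769 ms

ln(RT): 6.8575, 6.8167, 6.3699, 6.6884, 6.4892, 6.6490
Mean ln(RT) = 39.8707/6 = 6.64512
Geometric mean = exp(6.64512) = 769.02 ms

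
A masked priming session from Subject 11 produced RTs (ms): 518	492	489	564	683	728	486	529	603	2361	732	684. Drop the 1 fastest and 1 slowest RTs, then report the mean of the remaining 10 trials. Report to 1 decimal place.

602.2 ms

Sorted: 486, 489, 492, 518, 529, 564, 603, 683, 684, 728, 732, 2361
Drop lowest 1 (486) and highest 1 (2361)
Remaining (n=10): Σ = 6022, mean = 6022/10 = 602.200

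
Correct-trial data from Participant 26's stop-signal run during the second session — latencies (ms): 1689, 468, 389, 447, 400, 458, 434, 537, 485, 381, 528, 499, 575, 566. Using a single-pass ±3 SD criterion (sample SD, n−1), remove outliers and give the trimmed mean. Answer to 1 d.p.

n = 14, ΣRT = 7856, M = 561.143
Σ(x−M)² = 1420177.71; s = √(1420177.71/13) = 330.521
Cutoffs: 561.143 ± 3·330.521 → [-430.4, 1552.7]
Outside: 1689 → excluded.
Retained (n=13): Σ = 6167, mean = 6167/13 = 474.385

474.4 ms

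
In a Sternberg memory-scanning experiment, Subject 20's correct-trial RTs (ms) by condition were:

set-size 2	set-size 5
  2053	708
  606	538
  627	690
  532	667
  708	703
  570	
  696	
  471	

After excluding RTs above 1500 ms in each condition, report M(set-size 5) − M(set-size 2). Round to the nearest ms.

set-size 2: exclude 2053
M(set-size 2) = 4210/7 = 601.429
M(set-size 5) = 3306/5 = 661.200
Difference = 661.200 − 601.429 = 59.771 ms

60 ms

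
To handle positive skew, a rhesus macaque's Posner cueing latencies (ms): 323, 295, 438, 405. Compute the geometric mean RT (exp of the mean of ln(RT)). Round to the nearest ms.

361 ms

ln(RT): 5.7777, 5.6870, 6.0822, 6.0039
Mean ln(RT) = 23.5507/4 = 5.88768
Geometric mean = exp(5.88768) = 360.57 ms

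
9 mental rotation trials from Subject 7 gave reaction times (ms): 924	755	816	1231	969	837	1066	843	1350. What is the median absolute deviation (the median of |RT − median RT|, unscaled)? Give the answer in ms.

108 ms

Sorted: 755, 816, 837, 843, 924, 969, 1066, 1231, 1350 → median = 924
|x − 924|: 0, 169, 108, 307, 45, 87, 142, 81, 426
Sorted deviations: 0, 45, 81, 87, 108, 142, 169, 307, 426 → MAD = 108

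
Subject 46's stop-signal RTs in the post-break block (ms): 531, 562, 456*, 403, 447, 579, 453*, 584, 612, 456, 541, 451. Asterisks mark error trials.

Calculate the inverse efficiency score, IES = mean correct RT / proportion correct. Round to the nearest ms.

Correct trials (n=10): 531, 562, 403, 447, 579, 584, 612, 456, 541, 451
Mean correct RT = 5166/10 = 516.6000 ms
Proportion correct = 10/12
IES = 516.6000 / (10/12) = 619.920 ms

620 ms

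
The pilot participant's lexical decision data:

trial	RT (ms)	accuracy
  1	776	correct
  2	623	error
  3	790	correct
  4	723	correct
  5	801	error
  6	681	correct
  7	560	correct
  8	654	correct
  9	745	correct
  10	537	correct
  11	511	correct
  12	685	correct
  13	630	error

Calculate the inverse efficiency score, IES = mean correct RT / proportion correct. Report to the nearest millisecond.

866 ms

Correct trials (n=10): 776, 790, 723, 681, 560, 654, 745, 537, 511, 685
Mean correct RT = 6662/10 = 666.2000 ms
Proportion correct = 10/13
IES = 666.2000 / (10/13) = 866.060 ms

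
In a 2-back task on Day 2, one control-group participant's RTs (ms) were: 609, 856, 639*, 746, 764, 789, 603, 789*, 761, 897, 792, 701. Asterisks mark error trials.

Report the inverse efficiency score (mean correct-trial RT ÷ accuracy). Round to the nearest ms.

Correct trials (n=10): 609, 856, 746, 764, 789, 603, 761, 897, 792, 701
Mean correct RT = 7518/10 = 751.8000 ms
Proportion correct = 10/12
IES = 751.8000 / (10/12) = 902.160 ms

902 ms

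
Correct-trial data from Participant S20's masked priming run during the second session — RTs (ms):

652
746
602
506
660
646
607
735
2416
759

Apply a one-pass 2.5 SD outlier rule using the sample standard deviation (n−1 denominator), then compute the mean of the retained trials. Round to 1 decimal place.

657.0 ms

n = 10, ΣRT = 8329, M = 832.900
Σ(x−M)² = 2837562.90; s = √(2837562.90/9) = 561.502
Cutoffs: 832.900 ± 2.5·561.502 → [-570.9, 2236.7]
Outside: 2416 → excluded.
Retained (n=9): Σ = 5913, mean = 5913/9 = 657.000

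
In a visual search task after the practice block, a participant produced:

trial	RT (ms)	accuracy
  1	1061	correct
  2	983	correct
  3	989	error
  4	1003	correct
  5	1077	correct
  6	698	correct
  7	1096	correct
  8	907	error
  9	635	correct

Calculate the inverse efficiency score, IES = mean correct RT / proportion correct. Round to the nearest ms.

1204 ms

Correct trials (n=7): 1061, 983, 1003, 1077, 698, 1096, 635
Mean correct RT = 6553/7 = 936.1429 ms
Proportion correct = 7/9
IES = 936.1429 / (7/9) = 1203.612 ms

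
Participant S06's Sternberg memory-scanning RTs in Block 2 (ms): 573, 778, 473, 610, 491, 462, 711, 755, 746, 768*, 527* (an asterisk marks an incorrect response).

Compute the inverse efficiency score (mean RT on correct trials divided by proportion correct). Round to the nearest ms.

760 ms

Correct trials (n=9): 573, 778, 473, 610, 491, 462, 711, 755, 746
Mean correct RT = 5599/9 = 622.1111 ms
Proportion correct = 9/11
IES = 622.1111 / (9/11) = 760.358 ms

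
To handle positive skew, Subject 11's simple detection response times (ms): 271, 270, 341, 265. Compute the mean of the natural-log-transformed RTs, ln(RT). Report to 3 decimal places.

5.653

ln(RT): 5.6021, 5.5984, 5.8319, 5.5797
Σ ln(RT) = 22.6122
Mean = 22.6122/4 = 5.65304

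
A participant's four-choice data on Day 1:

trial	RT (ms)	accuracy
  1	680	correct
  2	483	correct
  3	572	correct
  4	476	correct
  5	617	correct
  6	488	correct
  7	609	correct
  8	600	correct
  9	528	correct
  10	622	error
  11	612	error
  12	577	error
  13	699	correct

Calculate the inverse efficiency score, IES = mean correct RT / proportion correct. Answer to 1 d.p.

Correct trials (n=10): 680, 483, 572, 476, 617, 488, 609, 600, 528, 699
Mean correct RT = 5752/10 = 575.2000 ms
Proportion correct = 10/13
IES = 575.2000 / (10/13) = 747.760 ms

747.8 ms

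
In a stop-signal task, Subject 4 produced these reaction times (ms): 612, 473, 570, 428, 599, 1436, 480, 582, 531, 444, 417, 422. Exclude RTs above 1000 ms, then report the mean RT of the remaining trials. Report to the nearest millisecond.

505 ms

Excluded: 1436
Retained (n=11): Σ = 5558
Mean = 5558/11 = 505.2727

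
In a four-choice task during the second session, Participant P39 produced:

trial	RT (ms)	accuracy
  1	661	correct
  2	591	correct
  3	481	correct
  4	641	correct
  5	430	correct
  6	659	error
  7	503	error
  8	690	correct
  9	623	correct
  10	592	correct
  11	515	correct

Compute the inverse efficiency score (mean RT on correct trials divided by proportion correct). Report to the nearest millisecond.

709 ms

Correct trials (n=9): 661, 591, 481, 641, 430, 690, 623, 592, 515
Mean correct RT = 5224/9 = 580.4444 ms
Proportion correct = 9/11
IES = 580.4444 / (9/11) = 709.432 ms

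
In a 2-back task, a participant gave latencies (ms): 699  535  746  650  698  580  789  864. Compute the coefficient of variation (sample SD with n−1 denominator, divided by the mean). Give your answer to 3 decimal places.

n = 8, Σ = 5561, M = 695.1250
Σ(x−M)² = 80872.875; s = √(80872.875/7) = 107.4861
CV = 107.4861 / 695.1250 = 0.15463

0.155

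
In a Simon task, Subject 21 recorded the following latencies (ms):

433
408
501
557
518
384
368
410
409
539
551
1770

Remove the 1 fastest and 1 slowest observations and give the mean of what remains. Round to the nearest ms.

Sorted: 368, 384, 408, 409, 410, 433, 501, 518, 539, 551, 557, 1770
Drop lowest 1 (368) and highest 1 (1770)
Remaining (n=10): Σ = 4710, mean = 4710/10 = 471.000

471 ms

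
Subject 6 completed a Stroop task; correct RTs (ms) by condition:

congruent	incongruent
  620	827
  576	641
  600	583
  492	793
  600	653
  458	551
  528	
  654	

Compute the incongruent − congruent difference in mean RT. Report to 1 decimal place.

108.7 ms

M(congruent) = 4528/8 = 566.000
M(incongruent) = 4048/6 = 674.667
Difference = 674.667 − 566.000 = 108.667 ms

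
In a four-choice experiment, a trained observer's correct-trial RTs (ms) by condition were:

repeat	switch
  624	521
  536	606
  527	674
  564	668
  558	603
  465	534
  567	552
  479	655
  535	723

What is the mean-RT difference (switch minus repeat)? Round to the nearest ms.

M(repeat) = 4855/9 = 539.444
M(switch) = 5536/9 = 615.111
Difference = 615.111 − 539.444 = 75.667 ms

76 ms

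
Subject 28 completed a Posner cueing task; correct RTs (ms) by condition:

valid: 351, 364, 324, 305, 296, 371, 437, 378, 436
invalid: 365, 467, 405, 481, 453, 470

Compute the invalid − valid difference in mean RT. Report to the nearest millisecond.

M(valid) = 3262/9 = 362.444
M(invalid) = 2641/6 = 440.167
Difference = 440.167 − 362.444 = 77.722 ms

78 ms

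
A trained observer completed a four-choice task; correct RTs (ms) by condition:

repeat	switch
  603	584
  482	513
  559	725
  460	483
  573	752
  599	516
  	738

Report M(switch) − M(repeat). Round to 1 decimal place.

M(repeat) = 3276/6 = 546.000
M(switch) = 4311/7 = 615.857
Difference = 615.857 − 546.000 = 69.857 ms

69.9 ms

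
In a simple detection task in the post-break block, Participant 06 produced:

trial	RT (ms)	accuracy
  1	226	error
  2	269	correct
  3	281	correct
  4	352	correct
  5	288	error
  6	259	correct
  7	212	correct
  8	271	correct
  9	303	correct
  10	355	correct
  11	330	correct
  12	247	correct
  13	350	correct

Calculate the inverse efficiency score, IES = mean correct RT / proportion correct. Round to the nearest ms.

347 ms

Correct trials (n=11): 269, 281, 352, 259, 212, 271, 303, 355, 330, 247, 350
Mean correct RT = 3229/11 = 293.5455 ms
Proportion correct = 11/13
IES = 293.5455 / (11/13) = 346.917 ms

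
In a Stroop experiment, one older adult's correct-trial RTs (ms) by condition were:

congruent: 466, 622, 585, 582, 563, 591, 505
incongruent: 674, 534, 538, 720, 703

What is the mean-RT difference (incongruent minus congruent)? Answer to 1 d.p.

74.7 ms

M(congruent) = 3914/7 = 559.143
M(incongruent) = 3169/5 = 633.800
Difference = 633.800 − 559.143 = 74.657 ms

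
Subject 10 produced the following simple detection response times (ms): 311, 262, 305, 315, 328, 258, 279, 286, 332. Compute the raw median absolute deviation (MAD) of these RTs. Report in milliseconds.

Sorted: 258, 262, 279, 286, 305, 311, 315, 328, 332 → median = 305
|x − 305|: 6, 43, 0, 10, 23, 47, 26, 19, 27
Sorted deviations: 0, 6, 10, 19, 23, 26, 27, 43, 47 → MAD = 23

23 ms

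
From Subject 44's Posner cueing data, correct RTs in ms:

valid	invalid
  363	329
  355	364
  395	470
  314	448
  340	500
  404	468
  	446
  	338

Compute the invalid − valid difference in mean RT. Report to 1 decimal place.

M(valid) = 2171/6 = 361.833
M(invalid) = 3363/8 = 420.375
Difference = 420.375 − 361.833 = 58.542 ms

58.5 ms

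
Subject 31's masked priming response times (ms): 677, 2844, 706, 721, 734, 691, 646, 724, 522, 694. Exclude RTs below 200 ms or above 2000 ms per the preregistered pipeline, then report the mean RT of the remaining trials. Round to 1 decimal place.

Excluded: 2844
Retained (n=9): Σ = 6115
Mean = 6115/9 = 679.4444

679.4 ms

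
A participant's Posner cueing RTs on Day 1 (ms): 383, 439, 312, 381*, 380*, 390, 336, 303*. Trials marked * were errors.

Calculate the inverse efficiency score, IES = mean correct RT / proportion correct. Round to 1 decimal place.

595.2 ms

Correct trials (n=5): 383, 439, 312, 390, 336
Mean correct RT = 1860/5 = 372.0000 ms
Proportion correct = 5/8
IES = 372.0000 / (5/8) = 595.200 ms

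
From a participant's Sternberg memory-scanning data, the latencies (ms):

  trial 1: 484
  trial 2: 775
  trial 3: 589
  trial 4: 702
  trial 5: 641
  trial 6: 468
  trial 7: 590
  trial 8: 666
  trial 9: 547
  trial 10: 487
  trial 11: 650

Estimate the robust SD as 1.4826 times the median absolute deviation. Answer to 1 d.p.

112.7 ms

Sorted: 468, 484, 487, 547, 589, 590, 641, 650, 666, 702, 775 → median = 590
|x − 590| sorted: 0, 1, 43, 51, 60, 76, 103, 106, 112, 122, 185 → MAD = 76
Robust SD ≈ 1.4826 × 76 = 112.678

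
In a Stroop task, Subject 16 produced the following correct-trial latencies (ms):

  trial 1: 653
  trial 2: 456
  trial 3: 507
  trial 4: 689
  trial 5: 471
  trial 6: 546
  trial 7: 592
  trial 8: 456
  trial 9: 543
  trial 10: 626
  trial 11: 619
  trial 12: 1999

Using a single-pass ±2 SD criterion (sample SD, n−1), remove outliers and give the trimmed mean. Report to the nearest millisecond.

560 ms

n = 12, ΣRT = 8157, M = 679.750
Σ(x−M)² = 1965638.25; s = √(1965638.25/11) = 422.723
Cutoffs: 679.750 ± 2·422.723 → [-165.7, 1525.2]
Outside: 1999 → excluded.
Retained (n=11): Σ = 6158, mean = 6158/11 = 559.818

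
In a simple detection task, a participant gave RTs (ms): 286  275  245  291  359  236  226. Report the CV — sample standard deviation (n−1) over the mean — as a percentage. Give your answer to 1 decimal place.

n = 7, Σ = 1918, M = 274.0000
Σ(x−M)² = 12248.000; s = √(12248.000/6) = 45.1811
CV = 45.1811 / 274.0000 = 0.16489 = 16.489%

16.5%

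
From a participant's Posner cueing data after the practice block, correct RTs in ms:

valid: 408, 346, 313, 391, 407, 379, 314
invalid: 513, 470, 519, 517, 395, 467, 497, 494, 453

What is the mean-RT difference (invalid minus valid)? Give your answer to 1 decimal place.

115.1 ms

M(valid) = 2558/7 = 365.429
M(invalid) = 4325/9 = 480.556
Difference = 480.556 − 365.429 = 115.127 ms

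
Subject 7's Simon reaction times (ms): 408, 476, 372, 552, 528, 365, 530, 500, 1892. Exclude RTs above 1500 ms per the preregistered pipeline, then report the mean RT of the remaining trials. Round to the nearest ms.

Excluded: 1892
Retained (n=8): Σ = 3731
Mean = 3731/8 = 466.3750

466 ms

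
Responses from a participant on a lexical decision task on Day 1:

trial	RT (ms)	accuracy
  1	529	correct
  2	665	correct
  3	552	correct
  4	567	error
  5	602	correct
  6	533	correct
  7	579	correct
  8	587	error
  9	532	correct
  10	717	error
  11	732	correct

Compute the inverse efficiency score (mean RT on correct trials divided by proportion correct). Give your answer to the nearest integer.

812 ms

Correct trials (n=8): 529, 665, 552, 602, 533, 579, 532, 732
Mean correct RT = 4724/8 = 590.5000 ms
Proportion correct = 8/11
IES = 590.5000 / (8/11) = 811.938 ms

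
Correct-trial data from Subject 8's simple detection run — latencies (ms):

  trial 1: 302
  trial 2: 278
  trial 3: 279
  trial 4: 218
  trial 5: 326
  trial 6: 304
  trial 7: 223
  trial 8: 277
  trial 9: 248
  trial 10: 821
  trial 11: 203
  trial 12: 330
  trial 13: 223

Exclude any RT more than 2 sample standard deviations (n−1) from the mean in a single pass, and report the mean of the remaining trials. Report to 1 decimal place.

n = 13, ΣRT = 4032, M = 310.154
Σ(x−M)² = 303845.69; s = √(303845.69/12) = 159.124
Cutoffs: 310.154 ± 2·159.124 → [-8.1, 628.4]
Outside: 821 → excluded.
Retained (n=12): Σ = 3211, mean = 3211/12 = 267.583

267.6 ms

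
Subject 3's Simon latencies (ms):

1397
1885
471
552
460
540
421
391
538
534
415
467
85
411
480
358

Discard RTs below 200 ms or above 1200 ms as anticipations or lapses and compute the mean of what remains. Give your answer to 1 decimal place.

Excluded: 85, 1397, 1885
Retained (n=13): Σ = 6038
Mean = 6038/13 = 464.4615

464.5 ms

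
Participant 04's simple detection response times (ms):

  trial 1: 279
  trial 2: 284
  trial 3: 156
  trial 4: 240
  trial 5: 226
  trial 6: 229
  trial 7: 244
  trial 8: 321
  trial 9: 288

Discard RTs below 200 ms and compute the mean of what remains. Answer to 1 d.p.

Excluded: 156
Retained (n=8): Σ = 2111
Mean = 2111/8 = 263.8750

263.9 ms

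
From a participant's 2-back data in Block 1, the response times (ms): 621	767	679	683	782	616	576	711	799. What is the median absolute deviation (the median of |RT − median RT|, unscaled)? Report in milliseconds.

67 ms

Sorted: 576, 616, 621, 679, 683, 711, 767, 782, 799 → median = 683
|x − 683|: 62, 84, 4, 0, 99, 67, 107, 28, 116
Sorted deviations: 0, 4, 28, 62, 67, 84, 99, 107, 116 → MAD = 67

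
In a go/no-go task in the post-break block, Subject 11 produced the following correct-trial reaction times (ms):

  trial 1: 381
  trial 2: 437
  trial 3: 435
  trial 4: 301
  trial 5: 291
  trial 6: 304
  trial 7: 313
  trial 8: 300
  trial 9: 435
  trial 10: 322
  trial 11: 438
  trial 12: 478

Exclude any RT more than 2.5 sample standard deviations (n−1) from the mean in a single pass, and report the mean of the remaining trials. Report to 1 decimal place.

369.6 ms

n = 12, ΣRT = 4435, M = 369.583
Σ(x−M)² = 55156.92; s = √(55156.92/11) = 70.811
Cutoffs: 369.583 ± 2.5·70.811 → [192.6, 546.6]
No RTs fall outside the cutoffs; all 12 retained. Mean = 4435/12 = 369.583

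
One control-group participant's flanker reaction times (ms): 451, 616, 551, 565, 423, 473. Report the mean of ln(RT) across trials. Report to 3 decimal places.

ln(RT): 6.1115, 6.4232, 6.3117, 6.3368, 6.0474, 6.1591
Σ ln(RT) = 37.3897
Mean = 37.3897/6 = 6.23162

6.232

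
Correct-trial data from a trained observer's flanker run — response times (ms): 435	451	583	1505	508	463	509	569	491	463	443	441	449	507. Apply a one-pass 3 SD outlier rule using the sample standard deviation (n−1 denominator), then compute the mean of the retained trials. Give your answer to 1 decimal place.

n = 14, ΣRT = 7817, M = 558.357
Σ(x−M)² = 992967.21; s = √(992967.21/13) = 276.373
Cutoffs: 558.357 ± 3·276.373 → [-270.8, 1387.5]
Outside: 1505 → excluded.
Retained (n=13): Σ = 6312, mean = 6312/13 = 485.538

485.5 ms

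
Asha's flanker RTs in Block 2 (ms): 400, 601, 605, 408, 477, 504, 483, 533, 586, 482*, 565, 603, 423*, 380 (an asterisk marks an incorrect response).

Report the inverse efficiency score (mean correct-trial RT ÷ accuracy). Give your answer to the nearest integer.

597 ms

Correct trials (n=12): 400, 601, 605, 408, 477, 504, 483, 533, 586, 565, 603, 380
Mean correct RT = 6145/12 = 512.0833 ms
Proportion correct = 12/14
IES = 512.0833 / (12/14) = 597.431 ms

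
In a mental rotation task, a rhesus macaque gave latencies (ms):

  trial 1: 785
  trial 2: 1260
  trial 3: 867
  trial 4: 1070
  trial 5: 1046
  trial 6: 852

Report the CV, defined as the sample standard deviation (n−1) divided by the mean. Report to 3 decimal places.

n = 6, Σ = 5880, M = 980.0000
Σ(x−M)² = 158034.000; s = √(158034.000/5) = 177.7830
CV = 177.7830 / 980.0000 = 0.18141

0.181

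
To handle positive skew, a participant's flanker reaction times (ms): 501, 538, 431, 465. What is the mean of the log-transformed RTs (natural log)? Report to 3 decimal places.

ln(RT): 6.2166, 6.2879, 6.0661, 6.1420
Σ ln(RT) = 24.7126
Mean = 24.7126/4 = 6.17815

6.178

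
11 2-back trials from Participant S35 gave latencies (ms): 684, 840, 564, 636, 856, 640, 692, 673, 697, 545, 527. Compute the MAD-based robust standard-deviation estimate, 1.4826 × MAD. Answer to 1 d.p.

54.9 ms

Sorted: 527, 545, 564, 636, 640, 673, 684, 692, 697, 840, 856 → median = 673
|x − 673| sorted: 0, 11, 19, 24, 33, 37, 109, 128, 146, 167, 183 → MAD = 37
Robust SD ≈ 1.4826 × 37 = 54.856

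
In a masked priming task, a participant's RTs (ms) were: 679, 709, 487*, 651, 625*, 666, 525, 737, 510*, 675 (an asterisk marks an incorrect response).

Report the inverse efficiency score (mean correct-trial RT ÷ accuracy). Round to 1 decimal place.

947.3 ms

Correct trials (n=7): 679, 709, 651, 666, 525, 737, 675
Mean correct RT = 4642/7 = 663.1429 ms
Proportion correct = 7/10
IES = 663.1429 / (7/10) = 947.347 ms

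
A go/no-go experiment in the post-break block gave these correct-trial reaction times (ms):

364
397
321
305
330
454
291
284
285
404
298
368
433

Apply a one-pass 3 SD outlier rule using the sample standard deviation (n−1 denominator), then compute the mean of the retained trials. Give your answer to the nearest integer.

n = 13, ΣRT = 4534, M = 348.769
Σ(x−M)² = 41362.31; s = √(41362.31/12) = 58.710
Cutoffs: 348.769 ± 3·58.710 → [172.6, 524.9]
No RTs fall outside the cutoffs; all 13 retained. Mean = 4534/13 = 348.769

349 ms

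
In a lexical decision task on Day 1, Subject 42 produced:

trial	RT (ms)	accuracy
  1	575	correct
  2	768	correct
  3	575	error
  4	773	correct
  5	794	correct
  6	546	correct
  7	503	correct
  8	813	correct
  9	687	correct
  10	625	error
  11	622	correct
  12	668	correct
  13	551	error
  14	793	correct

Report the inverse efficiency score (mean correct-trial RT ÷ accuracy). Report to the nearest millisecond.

873 ms

Correct trials (n=11): 575, 768, 773, 794, 546, 503, 813, 687, 622, 668, 793
Mean correct RT = 7542/11 = 685.6364 ms
Proportion correct = 11/14
IES = 685.6364 / (11/14) = 872.628 ms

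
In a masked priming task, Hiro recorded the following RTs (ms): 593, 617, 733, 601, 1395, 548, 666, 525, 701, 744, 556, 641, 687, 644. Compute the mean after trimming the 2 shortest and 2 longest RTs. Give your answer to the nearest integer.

Sorted: 525, 548, 556, 593, 601, 617, 641, 644, 666, 687, 701, 733, 744, 1395
Drop lowest 2 (525, 548) and highest 2 (744, 1395)
Remaining (n=10): Σ = 6439, mean = 6439/10 = 643.900

644 ms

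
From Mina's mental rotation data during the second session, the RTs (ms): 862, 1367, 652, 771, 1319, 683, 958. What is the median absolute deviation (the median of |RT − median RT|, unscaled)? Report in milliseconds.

Sorted: 652, 683, 771, 862, 958, 1319, 1367 → median = 862
|x − 862|: 0, 505, 210, 91, 457, 179, 96
Sorted deviations: 0, 91, 96, 179, 210, 457, 505 → MAD = 179

179 ms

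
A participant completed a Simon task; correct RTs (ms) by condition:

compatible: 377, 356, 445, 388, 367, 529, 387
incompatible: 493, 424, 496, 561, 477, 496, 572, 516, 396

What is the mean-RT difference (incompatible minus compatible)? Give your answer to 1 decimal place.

M(compatible) = 2849/7 = 407.000
M(incompatible) = 4431/9 = 492.333
Difference = 492.333 − 407.000 = 85.333 ms

85.3 ms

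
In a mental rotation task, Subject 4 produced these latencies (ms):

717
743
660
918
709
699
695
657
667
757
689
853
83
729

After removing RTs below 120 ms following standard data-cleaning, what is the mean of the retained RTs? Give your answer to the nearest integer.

730 ms

Excluded: 83
Retained (n=13): Σ = 9493
Mean = 9493/13 = 730.2308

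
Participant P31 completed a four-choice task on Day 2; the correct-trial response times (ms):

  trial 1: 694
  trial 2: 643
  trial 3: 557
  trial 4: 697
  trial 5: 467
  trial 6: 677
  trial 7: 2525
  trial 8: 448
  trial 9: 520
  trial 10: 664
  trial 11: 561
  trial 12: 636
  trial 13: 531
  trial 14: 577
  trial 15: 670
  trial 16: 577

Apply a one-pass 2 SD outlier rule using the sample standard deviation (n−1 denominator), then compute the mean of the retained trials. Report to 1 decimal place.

594.6 ms

n = 16, ΣRT = 11444, M = 715.250
Σ(x−M)² = 3585801.00; s = √(3585801.00/15) = 488.931
Cutoffs: 715.250 ± 2·488.931 → [-262.6, 1693.1]
Outside: 2525 → excluded.
Retained (n=15): Σ = 8919, mean = 8919/15 = 594.600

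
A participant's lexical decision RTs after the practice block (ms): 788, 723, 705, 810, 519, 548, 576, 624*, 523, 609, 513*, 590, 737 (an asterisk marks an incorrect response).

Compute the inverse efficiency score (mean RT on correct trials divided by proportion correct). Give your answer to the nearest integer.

766 ms

Correct trials (n=11): 788, 723, 705, 810, 519, 548, 576, 523, 609, 590, 737
Mean correct RT = 7128/11 = 648.0000 ms
Proportion correct = 11/13
IES = 648.0000 / (11/13) = 765.818 ms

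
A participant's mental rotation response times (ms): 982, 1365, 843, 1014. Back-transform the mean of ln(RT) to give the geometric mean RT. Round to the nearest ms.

ln(RT): 6.8896, 7.2189, 6.7370, 6.9217
Mean ln(RT) = 27.7671/4 = 6.94178
Geometric mean = exp(6.94178) = 1034.61 ms

1035 ms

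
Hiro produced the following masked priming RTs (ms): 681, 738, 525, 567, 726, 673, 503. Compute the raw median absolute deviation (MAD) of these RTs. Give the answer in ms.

65 ms

Sorted: 503, 525, 567, 673, 681, 726, 738 → median = 673
|x − 673|: 8, 65, 148, 106, 53, 0, 170
Sorted deviations: 0, 8, 53, 65, 106, 148, 170 → MAD = 65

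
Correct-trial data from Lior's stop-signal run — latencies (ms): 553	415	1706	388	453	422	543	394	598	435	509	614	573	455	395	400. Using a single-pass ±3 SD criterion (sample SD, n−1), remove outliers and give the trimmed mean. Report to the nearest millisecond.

n = 16, ΣRT = 8853, M = 553.312
Σ(x−M)² = 1508201.44; s = √(1508201.44/15) = 317.091
Cutoffs: 553.312 ± 3·317.091 → [-398.0, 1504.6]
Outside: 1706 → excluded.
Retained (n=15): Σ = 7147, mean = 7147/15 = 476.467

476 ms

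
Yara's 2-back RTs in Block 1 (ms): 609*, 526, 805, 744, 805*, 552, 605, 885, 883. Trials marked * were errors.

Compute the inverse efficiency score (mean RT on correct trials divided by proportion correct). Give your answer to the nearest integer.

Correct trials (n=7): 526, 805, 744, 552, 605, 885, 883
Mean correct RT = 5000/7 = 714.2857 ms
Proportion correct = 7/9
IES = 714.2857 / (7/9) = 918.367 ms

918 ms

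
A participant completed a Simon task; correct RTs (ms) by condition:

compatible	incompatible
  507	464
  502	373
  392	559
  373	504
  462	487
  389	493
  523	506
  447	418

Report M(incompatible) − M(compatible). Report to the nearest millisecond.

26 ms

M(compatible) = 3595/8 = 449.375
M(incompatible) = 3804/8 = 475.500
Difference = 475.500 − 449.375 = 26.125 ms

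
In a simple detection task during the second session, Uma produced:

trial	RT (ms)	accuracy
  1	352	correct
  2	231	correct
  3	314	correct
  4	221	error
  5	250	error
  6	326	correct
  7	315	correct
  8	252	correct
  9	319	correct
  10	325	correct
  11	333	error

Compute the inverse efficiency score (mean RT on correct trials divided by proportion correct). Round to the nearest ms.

418 ms

Correct trials (n=8): 352, 231, 314, 326, 315, 252, 319, 325
Mean correct RT = 2434/8 = 304.2500 ms
Proportion correct = 8/11
IES = 304.2500 / (8/11) = 418.344 ms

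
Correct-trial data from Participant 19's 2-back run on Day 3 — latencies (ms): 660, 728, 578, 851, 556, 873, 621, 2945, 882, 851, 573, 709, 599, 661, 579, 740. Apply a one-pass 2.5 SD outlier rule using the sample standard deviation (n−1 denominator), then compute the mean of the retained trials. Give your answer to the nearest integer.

n = 16, ΣRT = 13406, M = 837.875
Σ(x−M)² = 4932945.75; s = √(4932945.75/15) = 573.466
Cutoffs: 837.875 ± 2.5·573.466 → [-595.8, 2271.5]
Outside: 2945 → excluded.
Retained (n=15): Σ = 10461, mean = 10461/15 = 697.400

697 ms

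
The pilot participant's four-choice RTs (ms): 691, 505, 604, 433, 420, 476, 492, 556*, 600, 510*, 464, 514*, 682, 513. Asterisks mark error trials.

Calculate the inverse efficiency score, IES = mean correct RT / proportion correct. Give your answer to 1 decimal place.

680.3 ms

Correct trials (n=11): 691, 505, 604, 433, 420, 476, 492, 600, 464, 682, 513
Mean correct RT = 5880/11 = 534.5455 ms
Proportion correct = 11/14
IES = 534.5455 / (11/14) = 680.331 ms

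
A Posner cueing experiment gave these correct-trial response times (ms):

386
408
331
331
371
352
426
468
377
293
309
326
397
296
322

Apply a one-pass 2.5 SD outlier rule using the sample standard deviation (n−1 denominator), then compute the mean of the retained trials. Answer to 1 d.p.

359.5 ms

n = 15, ΣRT = 5393, M = 359.533
Σ(x−M)² = 36307.73; s = √(36307.73/14) = 50.926
Cutoffs: 359.533 ± 2.5·50.926 → [232.2, 486.8]
No RTs fall outside the cutoffs; all 15 retained. Mean = 5393/15 = 359.533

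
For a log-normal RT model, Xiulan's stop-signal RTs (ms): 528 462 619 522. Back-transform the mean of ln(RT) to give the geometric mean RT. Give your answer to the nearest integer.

ln(RT): 6.2691, 6.1356, 6.4281, 6.2577
Mean ln(RT) = 25.0904/4 = 6.27261
Geometric mean = exp(6.27261) = 529.86 ms

530 ms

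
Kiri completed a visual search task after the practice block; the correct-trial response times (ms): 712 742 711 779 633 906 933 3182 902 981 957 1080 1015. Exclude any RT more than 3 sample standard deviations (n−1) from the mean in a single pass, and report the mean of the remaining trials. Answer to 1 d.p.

n = 13, ΣRT = 13533, M = 1041.000
Σ(x−M)² = 5187594.00; s = √(5187594.00/12) = 657.495
Cutoffs: 1041.000 ± 3·657.495 → [-931.5, 3013.5]
Outside: 3182 → excluded.
Retained (n=12): Σ = 10351, mean = 10351/12 = 862.583

862.6 ms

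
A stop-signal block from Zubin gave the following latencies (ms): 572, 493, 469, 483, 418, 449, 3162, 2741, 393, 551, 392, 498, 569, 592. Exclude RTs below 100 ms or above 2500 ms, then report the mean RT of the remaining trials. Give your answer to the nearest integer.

490 ms

Excluded: 2741, 3162
Retained (n=12): Σ = 5879
Mean = 5879/12 = 489.9167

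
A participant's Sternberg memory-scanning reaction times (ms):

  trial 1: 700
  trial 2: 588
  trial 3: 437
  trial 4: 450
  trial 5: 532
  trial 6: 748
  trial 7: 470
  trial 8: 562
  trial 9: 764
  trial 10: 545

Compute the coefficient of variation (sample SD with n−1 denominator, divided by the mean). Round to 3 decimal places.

0.207

n = 10, Σ = 5796, M = 579.6000
Σ(x−M)² = 129844.400; s = √(129844.400/9) = 120.1131
CV = 120.1131 / 579.6000 = 0.20723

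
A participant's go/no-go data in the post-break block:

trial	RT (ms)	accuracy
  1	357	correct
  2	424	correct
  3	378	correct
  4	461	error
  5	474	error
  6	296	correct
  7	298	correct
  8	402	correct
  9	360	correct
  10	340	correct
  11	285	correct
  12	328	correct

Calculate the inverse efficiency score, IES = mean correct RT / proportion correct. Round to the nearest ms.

Correct trials (n=10): 357, 424, 378, 296, 298, 402, 360, 340, 285, 328
Mean correct RT = 3468/10 = 346.8000 ms
Proportion correct = 10/12
IES = 346.8000 / (10/12) = 416.160 ms

416 ms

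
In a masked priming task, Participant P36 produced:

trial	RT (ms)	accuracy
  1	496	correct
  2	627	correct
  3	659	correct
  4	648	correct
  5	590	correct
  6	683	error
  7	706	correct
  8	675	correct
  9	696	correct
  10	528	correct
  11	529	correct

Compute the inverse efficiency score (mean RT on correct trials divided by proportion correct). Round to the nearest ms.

677 ms

Correct trials (n=10): 496, 627, 659, 648, 590, 706, 675, 696, 528, 529
Mean correct RT = 6154/10 = 615.4000 ms
Proportion correct = 10/11
IES = 615.4000 / (10/11) = 676.940 ms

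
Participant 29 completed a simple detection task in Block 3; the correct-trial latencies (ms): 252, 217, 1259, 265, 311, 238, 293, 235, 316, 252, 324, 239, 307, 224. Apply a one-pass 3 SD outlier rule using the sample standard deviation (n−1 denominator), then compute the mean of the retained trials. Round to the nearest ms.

n = 14, ΣRT = 4732, M = 338.000
Σ(x−M)² = 930804.00; s = √(930804.00/13) = 267.582
Cutoffs: 338.000 ± 3·267.582 → [-464.7, 1140.7]
Outside: 1259 → excluded.
Retained (n=13): Σ = 3473, mean = 3473/13 = 267.154

267 ms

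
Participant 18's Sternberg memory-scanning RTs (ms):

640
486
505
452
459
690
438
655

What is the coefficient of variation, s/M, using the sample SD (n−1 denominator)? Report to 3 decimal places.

0.191

n = 8, Σ = 4325, M = 540.6250
Σ(x−M)² = 74571.875; s = √(74571.875/7) = 103.2140
CV = 103.2140 / 540.6250 = 0.19092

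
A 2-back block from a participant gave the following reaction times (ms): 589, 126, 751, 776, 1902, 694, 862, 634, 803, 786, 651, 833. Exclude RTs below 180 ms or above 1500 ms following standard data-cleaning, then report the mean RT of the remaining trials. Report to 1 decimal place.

737.9 ms

Excluded: 126, 1902
Retained (n=10): Σ = 7379
Mean = 7379/10 = 737.9000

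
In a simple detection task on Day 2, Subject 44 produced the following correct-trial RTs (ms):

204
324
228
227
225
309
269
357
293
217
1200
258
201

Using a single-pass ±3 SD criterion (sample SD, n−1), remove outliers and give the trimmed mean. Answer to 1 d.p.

n = 13, ΣRT = 4312, M = 331.692
Σ(x−M)² = 845666.77; s = √(845666.77/12) = 265.466
Cutoffs: 331.692 ± 3·265.466 → [-464.7, 1128.1]
Outside: 1200 → excluded.
Retained (n=12): Σ = 3112, mean = 3112/12 = 259.333

259.3 ms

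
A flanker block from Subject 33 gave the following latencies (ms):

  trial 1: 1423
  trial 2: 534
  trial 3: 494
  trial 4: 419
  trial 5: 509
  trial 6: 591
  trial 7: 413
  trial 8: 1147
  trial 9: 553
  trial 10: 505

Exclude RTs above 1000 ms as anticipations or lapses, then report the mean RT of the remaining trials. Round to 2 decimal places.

502.25 ms

Excluded: 1147, 1423
Retained (n=8): Σ = 4018
Mean = 4018/8 = 502.2500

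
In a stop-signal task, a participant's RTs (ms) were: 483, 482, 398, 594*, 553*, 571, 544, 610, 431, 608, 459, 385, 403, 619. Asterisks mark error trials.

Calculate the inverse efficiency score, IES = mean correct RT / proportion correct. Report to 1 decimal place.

582.7 ms

Correct trials (n=12): 483, 482, 398, 571, 544, 610, 431, 608, 459, 385, 403, 619
Mean correct RT = 5993/12 = 499.4167 ms
Proportion correct = 12/14
IES = 499.4167 / (12/14) = 582.653 ms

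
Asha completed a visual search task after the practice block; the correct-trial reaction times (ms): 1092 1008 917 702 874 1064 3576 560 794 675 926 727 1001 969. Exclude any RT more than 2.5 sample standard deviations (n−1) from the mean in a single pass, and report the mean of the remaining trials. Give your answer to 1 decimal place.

869.9 ms

n = 14, ΣRT = 14885, M = 1063.214
Σ(x−M)² = 7126652.36; s = √(7126652.36/13) = 740.408
Cutoffs: 1063.214 ± 2.5·740.408 → [-787.8, 2914.2]
Outside: 3576 → excluded.
Retained (n=13): Σ = 11309, mean = 11309/13 = 869.923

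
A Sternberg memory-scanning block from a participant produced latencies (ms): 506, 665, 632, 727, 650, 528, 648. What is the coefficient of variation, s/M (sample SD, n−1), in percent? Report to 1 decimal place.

n = 7, Σ = 4356, M = 622.2857
Σ(x−M)² = 36725.429; s = √(36725.429/6) = 78.2362
CV = 78.2362 / 622.2857 = 0.12572 = 12.572%

12.6%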